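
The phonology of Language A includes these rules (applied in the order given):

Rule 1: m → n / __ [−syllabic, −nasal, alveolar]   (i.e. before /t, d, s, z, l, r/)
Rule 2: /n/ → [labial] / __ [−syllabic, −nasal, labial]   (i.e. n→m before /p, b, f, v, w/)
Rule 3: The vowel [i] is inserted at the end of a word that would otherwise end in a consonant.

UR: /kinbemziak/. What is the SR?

kimbenziaki

Rule 1 (nasal place assimilation): /m/ precedes the alveolar consonant /z/, so it assimilates in place to [n]. /kinbemziak/ → kinbenziak.
Rule 2 (nasal place assimilation): /n/ precedes the labial consonant /b/, so it assimilates in place to [m]. /kinbenziak/ → kimbenziak.
Rule 3 (final i-epenthesis): the form ends in the consonant /k/, so [i] is inserted word-finally. /kimbenziak/ → kimbenziaki.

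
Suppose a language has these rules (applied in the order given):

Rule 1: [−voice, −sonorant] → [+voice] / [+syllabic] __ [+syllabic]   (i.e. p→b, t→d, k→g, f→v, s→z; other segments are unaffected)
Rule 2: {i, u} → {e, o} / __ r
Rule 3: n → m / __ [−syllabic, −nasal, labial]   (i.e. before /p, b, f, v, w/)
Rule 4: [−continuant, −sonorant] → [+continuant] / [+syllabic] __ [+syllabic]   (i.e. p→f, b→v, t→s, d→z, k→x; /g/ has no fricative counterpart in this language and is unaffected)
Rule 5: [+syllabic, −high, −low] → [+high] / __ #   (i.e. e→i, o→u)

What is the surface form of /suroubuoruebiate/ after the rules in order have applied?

Rule 1 (intervocalic voicing): /t/ is a voiceless obstruent between vowels /a/ and /e/, so it voices to [d]. /suroubuoruebiate/ → suroubuoruebiade.
Rule 2 (pre-rhotic lowering): /u/ is a high vowel immediately before /r/, so it lowers to [o]. /suroubuoruebiade/ → soroubuoruebiade.
Rule 3 (nasal place assimilation): no segment meets the environment; /soroubuoruebiade/ is unchanged.
Rule 4 (intervocalic spirantization): /b/ is a stop between vowels /u/ and /u/, so it spirantizes to the fricative [v]. /b/ is a stop between vowels /e/ and /i/, so it spirantizes to the fricative [v]. /d/ is a stop between vowels /a/ and /e/, so it spirantizes to the fricative [z]. /soroubuoruebiade/ → sorouvuorueviaze.
Rule 5 (final vowel raising): /e/ is a mid vowel in word-final position, so it raises to [i]. /sorouvuorueviaze/ → sorouvuorueviazi.

sorouvuorueviazi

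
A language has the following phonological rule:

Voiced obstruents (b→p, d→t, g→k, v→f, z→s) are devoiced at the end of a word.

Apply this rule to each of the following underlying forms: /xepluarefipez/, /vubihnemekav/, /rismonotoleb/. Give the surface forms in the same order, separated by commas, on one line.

xepluarefipes, vubihnemekaf, rismonotolep

/xepluarefipez/: /z/ is a voiced obstruent in word-final position, so it devoices to [s]. → [xepluarefipes].
/vubihnemekav/: /v/ is a voiced obstruent in word-final position, so it devoices to [f]. → [vubihnemekaf].
/rismonotoleb/: /b/ is a voiced obstruent in word-final position, so it devoices to [p]. → [rismonotolep].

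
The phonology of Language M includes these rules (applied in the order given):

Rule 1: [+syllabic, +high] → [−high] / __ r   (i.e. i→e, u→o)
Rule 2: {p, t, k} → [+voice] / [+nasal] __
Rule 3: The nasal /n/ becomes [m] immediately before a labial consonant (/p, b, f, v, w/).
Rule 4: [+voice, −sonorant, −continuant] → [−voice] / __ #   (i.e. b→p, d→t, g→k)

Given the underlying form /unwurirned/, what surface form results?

umworernet

Rule 1 (pre-rhotic lowering): /u/ is a high vowel immediately before /r/, so it lowers to [o]. /i/ is a high vowel immediately before /r/, so it lowers to [e]. /unwurirned/ → unworerned.
Rule 2 (post-nasal voicing): no segment meets the environment; /unworerned/ is unchanged.
Rule 3 (nasal place assimilation): /n/ precedes the labial consonant /w/, so it assimilates in place to [m]. /unworerned/ → umworerned.
Rule 4 (final devoicing): /d/ is a voiced stop in word-final position, so it devoices to [t]. /umworerned/ → umworernet.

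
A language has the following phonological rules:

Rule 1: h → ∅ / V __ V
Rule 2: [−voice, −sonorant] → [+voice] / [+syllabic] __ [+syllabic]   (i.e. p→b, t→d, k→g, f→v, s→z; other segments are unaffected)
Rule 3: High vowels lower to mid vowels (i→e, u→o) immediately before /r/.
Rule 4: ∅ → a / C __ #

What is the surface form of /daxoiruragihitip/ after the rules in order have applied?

daxoeroragiidipa

Rule 1 (intervocalic h-deletion): /h/ occurs between vowels /i/ and /i/, so it deletes. /daxoiruragihitip/ → daxoiruragiitip.
Rule 2 (intervocalic voicing): /t/ is a voiceless obstruent between vowels /i/ and /i/, so it voices to [d]. /daxoiruragiitip/ → daxoiruragiidip.
Rule 3 (pre-rhotic lowering): /i/ is a high vowel immediately before /r/, so it lowers to [e]. /u/ is a high vowel immediately before /r/, so it lowers to [o]. /daxoiruragiidip/ → daxoeroragiidip.
Rule 4 (final a-epenthesis): the form ends in the consonant /p/, so [a] is inserted word-finally. /daxoeroragiidip/ → daxoeroragiidipa.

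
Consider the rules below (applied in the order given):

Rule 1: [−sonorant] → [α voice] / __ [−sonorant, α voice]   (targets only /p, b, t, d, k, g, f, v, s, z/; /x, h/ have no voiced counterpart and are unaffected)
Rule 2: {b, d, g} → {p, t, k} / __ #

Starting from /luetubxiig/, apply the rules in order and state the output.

Rule 1 (regressive voicing assimilation): /b/ precedes the voiceless obstruent /x/, so it devoices to [p] by assimilation. /luetubxiig/ → luetupxiig.
Rule 2 (final devoicing): /g/ is a voiced stop in word-final position, so it devoices to [k]. /luetupxiig/ → luetupxiik.

luetupxiik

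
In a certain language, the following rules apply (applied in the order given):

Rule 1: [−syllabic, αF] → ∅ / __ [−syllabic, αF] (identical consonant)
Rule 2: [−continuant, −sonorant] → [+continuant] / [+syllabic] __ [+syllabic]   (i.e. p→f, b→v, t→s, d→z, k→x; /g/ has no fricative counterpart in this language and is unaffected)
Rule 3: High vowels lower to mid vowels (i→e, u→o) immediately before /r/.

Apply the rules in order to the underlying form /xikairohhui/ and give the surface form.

xixaerohui

Rule 1 (degemination): /hh/ is a geminate; the first /h/ deletes. /xikairohhui/ → xikairohui.
Rule 2 (intervocalic spirantization): /k/ is a stop between vowels /i/ and /a/, so it spirantizes to the fricative [x]. /xikairohui/ → xixairohui.
Rule 3 (pre-rhotic lowering): /i/ is a high vowel immediately before /r/, so it lowers to [e]. /xixairohui/ → xixaerohui.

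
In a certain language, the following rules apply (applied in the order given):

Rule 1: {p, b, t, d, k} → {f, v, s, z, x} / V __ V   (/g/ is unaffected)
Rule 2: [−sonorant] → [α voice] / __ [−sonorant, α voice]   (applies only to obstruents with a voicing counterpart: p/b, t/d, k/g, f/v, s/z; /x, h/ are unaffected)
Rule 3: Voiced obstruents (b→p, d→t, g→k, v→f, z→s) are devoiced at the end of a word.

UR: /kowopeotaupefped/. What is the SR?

kowofeosaufefpet

Rule 1 (intervocalic spirantization): /p/ is a stop between vowels /o/ and /e/, so it spirantizes to the fricative [f]. /t/ is a stop between vowels /o/ and /a/, so it spirantizes to the fricative [s]. /p/ is a stop between vowels /u/ and /e/, so it spirantizes to the fricative [f]. /kowopeotaupefped/ → kowofeosaufefped.
Rule 2 (regressive voicing assimilation): no segment meets the environment; /kowofeosaufefped/ is unchanged.
Rule 3 (final devoicing): /d/ is a voiced obstruent in word-final position, so it devoices to [t]. /kowofeosaufefped/ → kowofeosaufefpet.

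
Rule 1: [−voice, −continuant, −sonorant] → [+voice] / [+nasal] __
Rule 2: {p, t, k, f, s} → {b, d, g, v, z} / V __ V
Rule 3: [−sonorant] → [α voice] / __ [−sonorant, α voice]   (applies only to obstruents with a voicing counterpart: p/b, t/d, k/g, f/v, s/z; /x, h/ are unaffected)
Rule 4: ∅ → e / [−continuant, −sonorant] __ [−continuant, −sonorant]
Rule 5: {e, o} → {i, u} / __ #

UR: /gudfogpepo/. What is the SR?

gutfokepebu

Rule 1 (post-nasal voicing): no segment meets the environment; /gudfogpepo/ is unchanged.
Rule 2 (intervocalic voicing): /p/ is a voiceless obstruent between vowels /e/ and /o/, so it voices to [b]. /gudfogpepo/ → gudfogpebo.
Rule 3 (regressive voicing assimilation): /d/ precedes the voiceless obstruent /f/, so it devoices to [t] by assimilation. /g/ precedes the voiceless obstruent /p/, so it devoices to [k] by assimilation. /gudfogpebo/ → gutfokpebo.
Rule 4 (stop-cluster e-epenthesis): /k/ and /p/ form a stop–stop cluster, so [e] is inserted between them. /gutfokpebo/ → gutfokepebo.
Rule 5 (final vowel raising): /o/ is a mid vowel in word-final position, so it raises to [u]. /gutfokepebo/ → gutfokepebu.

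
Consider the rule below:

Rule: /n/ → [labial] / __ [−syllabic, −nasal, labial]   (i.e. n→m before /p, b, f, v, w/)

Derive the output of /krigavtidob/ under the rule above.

No segment of /krigavtidob/ meets the structural description of the rule, so the form surfaces unchanged.

krigavtidob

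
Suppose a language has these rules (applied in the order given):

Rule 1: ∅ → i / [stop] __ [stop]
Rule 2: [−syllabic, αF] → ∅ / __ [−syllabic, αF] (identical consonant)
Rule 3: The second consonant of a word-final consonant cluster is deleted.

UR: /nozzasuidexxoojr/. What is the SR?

nozasuidexooj

Rule 1 (stop-cluster i-epenthesis): no segment meets the environment; /nozzasuidexxoojr/ is unchanged.
Rule 2 (degemination): /zz/ is a geminate; the first /z/ deletes. /xx/ is a geminate; the first /x/ deletes. /nozzasuidexxoojr/ → nozasuidexoojr.
Rule 3 (final cluster simplification): /r/ is the second consonant of a word-final cluster /jr/, so it deletes. /nozasuidexoojr/ → nozasuidexooj.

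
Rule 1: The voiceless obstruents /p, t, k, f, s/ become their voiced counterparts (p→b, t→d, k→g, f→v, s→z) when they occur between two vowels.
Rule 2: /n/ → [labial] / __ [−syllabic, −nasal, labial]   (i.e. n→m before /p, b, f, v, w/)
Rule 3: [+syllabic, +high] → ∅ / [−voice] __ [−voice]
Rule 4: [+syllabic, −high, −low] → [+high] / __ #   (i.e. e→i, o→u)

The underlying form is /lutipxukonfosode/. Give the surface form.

Rule 1 (intervocalic voicing): /t/ is a voiceless obstruent between vowels /u/ and /i/, so it voices to [d]. /k/ is a voiceless obstruent between vowels /u/ and /o/, so it voices to [g]. /s/ is a voiceless obstruent between vowels /o/ and /o/, so it voices to [z]. /lutipxukonfosode/ → ludipxugonfozode.
Rule 2 (nasal place assimilation): /n/ precedes the labial consonant /f/, so it assimilates in place to [m]. /ludipxugonfozode/ → ludipxugomfozode.
Rule 3 (high vowel syncope): no segment meets the environment; /ludipxugomfozode/ is unchanged.
Rule 4 (final vowel raising): /e/ is a mid vowel in word-final position, so it raises to [i]. /ludipxugomfozode/ → ludipxugomfozodi.

ludipxugomfozodi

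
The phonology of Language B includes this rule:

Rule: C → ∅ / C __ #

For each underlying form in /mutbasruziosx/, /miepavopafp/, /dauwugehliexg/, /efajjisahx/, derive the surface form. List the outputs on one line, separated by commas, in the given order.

mutbasruzios, miepavopaf, dauwugehliex, efajjisah

/mutbasruziosx/: /x/ is the second consonant of a word-final cluster /sx/, so it deletes. → [mutbasruzios].
/miepavopafp/: /p/ is the second consonant of a word-final cluster /fp/, so it deletes. → [miepavopaf].
/dauwugehliexg/: /g/ is the second consonant of a word-final cluster /xg/, so it deletes. → [dauwugehliex].
/efajjisahx/: /x/ is the second consonant of a word-final cluster /hx/, so it deletes. → [efajjisah].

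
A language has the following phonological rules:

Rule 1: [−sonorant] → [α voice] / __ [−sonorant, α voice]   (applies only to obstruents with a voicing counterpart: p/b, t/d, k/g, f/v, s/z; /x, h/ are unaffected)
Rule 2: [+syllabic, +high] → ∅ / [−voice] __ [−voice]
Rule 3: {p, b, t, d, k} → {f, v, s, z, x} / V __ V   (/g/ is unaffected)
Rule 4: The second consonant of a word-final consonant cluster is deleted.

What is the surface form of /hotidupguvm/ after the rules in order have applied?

hosizubguv

Rule 1 (regressive voicing assimilation): /p/ precedes the voiced obstruent /g/, so it voices to [b] by assimilation. /hotidupguvm/ → hotidubguvm.
Rule 2 (high vowel syncope): no segment meets the environment; /hotidubguvm/ is unchanged.
Rule 3 (intervocalic spirantization): /t/ is a stop between vowels /o/ and /i/, so it spirantizes to the fricative [s]. /d/ is a stop between vowels /i/ and /u/, so it spirantizes to the fricative [z]. /hotidubguvm/ → hosizubguvm.
Rule 4 (final cluster simplification): /m/ is the second consonant of a word-final cluster /vm/, so it deletes. /hosizubguvm/ → hosizubguv.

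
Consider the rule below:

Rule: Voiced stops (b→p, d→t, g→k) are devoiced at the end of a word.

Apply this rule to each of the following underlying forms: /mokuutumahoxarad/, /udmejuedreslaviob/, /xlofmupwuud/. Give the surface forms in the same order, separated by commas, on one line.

mokuutumahoxarat, udmejuedreslaviop, xlofmupwuut

/mokuutumahoxarad/: /d/ is a voiced stop in word-final position, so it devoices to [t]. → [mokuutumahoxarat].
/udmejuedreslaviob/: /b/ is a voiced stop in word-final position, so it devoices to [p]. → [udmejuedreslaviop].
/xlofmupwuud/: /d/ is a voiced stop in word-final position, so it devoices to [t]. → [xlofmupwuut].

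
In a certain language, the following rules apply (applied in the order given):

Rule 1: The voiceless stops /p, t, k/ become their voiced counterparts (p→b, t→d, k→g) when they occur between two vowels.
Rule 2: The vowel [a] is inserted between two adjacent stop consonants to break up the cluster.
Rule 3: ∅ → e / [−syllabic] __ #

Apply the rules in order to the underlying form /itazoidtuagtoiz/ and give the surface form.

Rule 1 (intervocalic voicing): /t/ is a voiceless stop between vowels /i/ and /a/, so it voices to [d]. /itazoidtuagtoiz/ → idazoidtuagtoiz.
Rule 2 (stop-cluster a-epenthesis): /d/ and /t/ form a stop–stop cluster, so [a] is inserted between them. /g/ and /t/ form a stop–stop cluster, so [a] is inserted between them. /idazoidtuagtoiz/ → idazoidatuagatoiz.
Rule 3 (final e-epenthesis): the form ends in the consonant /z/, so [e] is inserted word-finally. /idazoidatuagatoiz/ → idazoidatuagatoize.

idazoidatuagatoize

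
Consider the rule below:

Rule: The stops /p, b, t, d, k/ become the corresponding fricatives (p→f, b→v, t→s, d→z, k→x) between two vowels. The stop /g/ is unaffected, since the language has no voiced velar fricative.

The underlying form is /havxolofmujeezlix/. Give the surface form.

havxolofmujeezlix

No segment of /havxolofmujeezlix/ meets the structural description of the rule, so the form surfaces unchanged.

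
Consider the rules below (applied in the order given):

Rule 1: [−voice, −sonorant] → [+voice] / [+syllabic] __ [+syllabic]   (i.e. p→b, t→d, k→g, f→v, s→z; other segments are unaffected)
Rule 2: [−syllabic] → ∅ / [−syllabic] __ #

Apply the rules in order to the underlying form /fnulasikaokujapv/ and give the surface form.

fnulazigaogujap

Rule 1 (intervocalic voicing): /s/ is a voiceless obstruent between vowels /a/ and /i/, so it voices to [z]. /k/ is a voiceless obstruent between vowels /i/ and /a/, so it voices to [g]. /k/ is a voiceless obstruent between vowels /o/ and /u/, so it voices to [g]. /fnulasikaokujapv/ → fnulazigaogujapv.
Rule 2 (final cluster simplification): /v/ is the second consonant of a word-final cluster /pv/, so it deletes. /fnulazigaogujapv/ → fnulazigaogujap.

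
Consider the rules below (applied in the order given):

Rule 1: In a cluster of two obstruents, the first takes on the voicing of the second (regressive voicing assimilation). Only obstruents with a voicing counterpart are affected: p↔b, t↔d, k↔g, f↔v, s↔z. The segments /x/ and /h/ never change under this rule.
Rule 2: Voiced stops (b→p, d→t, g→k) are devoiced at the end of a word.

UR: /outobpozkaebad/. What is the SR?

Rule 1 (regressive voicing assimilation): /b/ precedes the voiceless obstruent /p/, so it devoices to [p] by assimilation. /z/ precedes the voiceless obstruent /k/, so it devoices to [s] by assimilation. /outobpozkaebad/ → outopposkaebad.
Rule 2 (final devoicing): /d/ is a voiced stop in word-final position, so it devoices to [t]. /outopposkaebad/ → outopposkaebat.

outopposkaebat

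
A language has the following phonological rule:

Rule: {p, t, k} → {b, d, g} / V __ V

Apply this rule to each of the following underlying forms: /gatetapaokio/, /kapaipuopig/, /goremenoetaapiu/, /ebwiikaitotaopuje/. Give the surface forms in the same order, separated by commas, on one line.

/gatetapaokio/: /t/ is a voiceless stop between vowels /a/ and /e/, so it voices to [d]. /t/ is a voiceless stop between vowels /e/ and /a/, so it voices to [d]. /p/ is a voiceless stop between vowels /a/ and /a/, so it voices to [b]. /k/ is a voiceless stop between vowels /o/ and /i/, so it voices to [g]. → [gadedabaogio].
/kapaipuopig/: /p/ is a voiceless stop between vowels /a/ and /a/, so it voices to [b]. /p/ is a voiceless stop between vowels /i/ and /u/, so it voices to [b]. /p/ is a voiceless stop between vowels /o/ and /i/, so it voices to [b]. → [kabaibuobig].
/goremenoetaapiu/: /t/ is a voiceless stop between vowels /e/ and /a/, so it voices to [d]. /p/ is a voiceless stop between vowels /a/ and /i/, so it voices to [b]. → [goremenoedaabiu].
/ebwiikaitotaopuje/: /k/ is a voiceless stop between vowels /i/ and /a/, so it voices to [g]. /t/ is a voiceless stop between vowels /i/ and /o/, so it voices to [d]. /t/ is a voiceless stop between vowels /o/ and /a/, so it voices to [d]. /p/ is a voiceless stop between vowels /o/ and /u/, so it voices to [b]. → [ebwiigaidodaobuje].

gadedabaogio, kabaibuobig, goremenoedaabiu, ebwiigaidodaobuje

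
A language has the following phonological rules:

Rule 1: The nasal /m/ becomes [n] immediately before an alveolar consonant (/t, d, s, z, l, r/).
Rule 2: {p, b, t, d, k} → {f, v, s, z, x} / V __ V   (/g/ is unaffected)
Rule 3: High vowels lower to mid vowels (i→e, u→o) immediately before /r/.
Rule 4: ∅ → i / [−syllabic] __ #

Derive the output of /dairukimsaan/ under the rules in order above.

daeruxinsaani

Rule 1 (nasal place assimilation): /m/ precedes the alveolar consonant /s/, so it assimilates in place to [n]. /dairukimsaan/ → dairukinsaan.
Rule 2 (intervocalic spirantization): /k/ is a stop between vowels /u/ and /i/, so it spirantizes to the fricative [x]. /dairukinsaan/ → dairuxinsaan.
Rule 3 (pre-rhotic lowering): /i/ is a high vowel immediately before /r/, so it lowers to [e]. /dairuxinsaan/ → daeruxinsaan.
Rule 4 (final i-epenthesis): the form ends in the consonant /n/, so [i] is inserted word-finally. /daeruxinsaan/ → daeruxinsaani.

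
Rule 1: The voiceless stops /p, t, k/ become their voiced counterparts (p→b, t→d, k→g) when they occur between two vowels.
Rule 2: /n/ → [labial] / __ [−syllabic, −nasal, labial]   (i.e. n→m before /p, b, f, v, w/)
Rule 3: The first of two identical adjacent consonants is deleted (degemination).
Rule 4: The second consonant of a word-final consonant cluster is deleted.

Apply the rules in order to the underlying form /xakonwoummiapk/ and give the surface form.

Rule 1 (intervocalic voicing): /k/ is a voiceless stop between vowels /a/ and /o/, so it voices to [g]. /xakonwoummiapk/ → xagonwoummiapk.
Rule 2 (nasal place assimilation): /n/ precedes the labial consonant /w/, so it assimilates in place to [m]. /xagonwoummiapk/ → xagomwoummiapk.
Rule 3 (degemination): /mm/ is a geminate; the first /m/ deletes. /xagomwoummiapk/ → xagomwoumiapk.
Rule 4 (final cluster simplification): /k/ is the second consonant of a word-final cluster /pk/, so it deletes. /xagomwoumiapk/ → xagomwoumiap.

xagomwoumiap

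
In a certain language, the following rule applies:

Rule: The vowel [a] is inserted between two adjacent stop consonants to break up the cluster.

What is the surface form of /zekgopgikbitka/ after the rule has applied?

/k/ and /g/ form a stop–stop cluster, so [a] is inserted between them.
/p/ and /g/ form a stop–stop cluster, so [a] is inserted between them.
/k/ and /b/ form a stop–stop cluster, so [a] is inserted between them.
/t/ and /k/ form a stop–stop cluster, so [a] is inserted between them.
Surface form: [zekagopagikabitaka].

zekagopagikabitaka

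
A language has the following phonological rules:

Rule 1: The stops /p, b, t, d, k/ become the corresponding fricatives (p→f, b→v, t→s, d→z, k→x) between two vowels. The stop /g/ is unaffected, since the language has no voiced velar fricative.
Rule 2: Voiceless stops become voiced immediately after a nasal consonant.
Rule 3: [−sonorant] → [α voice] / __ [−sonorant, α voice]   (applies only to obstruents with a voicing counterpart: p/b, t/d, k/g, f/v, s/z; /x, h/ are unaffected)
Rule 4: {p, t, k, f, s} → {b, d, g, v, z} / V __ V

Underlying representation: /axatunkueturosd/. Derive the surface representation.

Rule 1 (intervocalic spirantization): /t/ is a stop between vowels /a/ and /u/, so it spirantizes to the fricative [s]. /t/ is a stop between vowels /e/ and /u/, so it spirantizes to the fricative [s]. /axatunkueturosd/ → axasunkuesurosd.
Rule 2 (post-nasal voicing): /k/ is a voiceless stop immediately after the nasal /n/, so it voices to [g]. /axasunkuesurosd/ → axasunguesurosd.
Rule 3 (regressive voicing assimilation): /s/ precedes the voiced obstruent /d/, so it voices to [z] by assimilation. /axasunguesurosd/ → axasunguesurozd.
Rule 4 (intervocalic voicing): /s/ is a voiceless obstruent between vowels /a/ and /u/, so it voices to [z]. /s/ is a voiceless obstruent between vowels /e/ and /u/, so it voices to [z]. /axasunguesurozd/ → axazunguezurozd.

axazunguezurozd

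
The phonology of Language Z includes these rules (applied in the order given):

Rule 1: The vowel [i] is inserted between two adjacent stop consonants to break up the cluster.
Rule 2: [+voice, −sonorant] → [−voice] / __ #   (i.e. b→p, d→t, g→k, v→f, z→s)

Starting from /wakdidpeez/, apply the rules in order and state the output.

wakididipees

Rule 1 (stop-cluster i-epenthesis): /k/ and /d/ form a stop–stop cluster, so [i] is inserted between them. /d/ and /p/ form a stop–stop cluster, so [i] is inserted between them. /wakdidpeez/ → wakididipeez.
Rule 2 (final devoicing): /z/ is a voiced obstruent in word-final position, so it devoices to [s]. /wakididipeez/ → wakididipees.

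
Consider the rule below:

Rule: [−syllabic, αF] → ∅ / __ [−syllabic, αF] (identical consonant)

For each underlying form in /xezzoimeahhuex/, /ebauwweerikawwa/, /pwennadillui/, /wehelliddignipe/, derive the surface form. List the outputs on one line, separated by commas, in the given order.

xezoimeahuex, ebauweerikawa, pwenadilui, wehelidignipe

/xezzoimeahhuex/: /zz/ is a geminate; the first /z/ deletes. /hh/ is a geminate; the first /h/ deletes. → [xezoimeahuex].
/ebauwweerikawwa/: /ww/ is a geminate; the first /w/ deletes. /ww/ is a geminate; the first /w/ deletes. → [ebauweerikawa].
/pwennadillui/: /nn/ is a geminate; the first /n/ deletes. /ll/ is a geminate; the first /l/ deletes. → [pwenadilui].
/wehelliddignipe/: /ll/ is a geminate; the first /l/ deletes. /dd/ is a geminate; the first /d/ deletes. → [wehelidignipe].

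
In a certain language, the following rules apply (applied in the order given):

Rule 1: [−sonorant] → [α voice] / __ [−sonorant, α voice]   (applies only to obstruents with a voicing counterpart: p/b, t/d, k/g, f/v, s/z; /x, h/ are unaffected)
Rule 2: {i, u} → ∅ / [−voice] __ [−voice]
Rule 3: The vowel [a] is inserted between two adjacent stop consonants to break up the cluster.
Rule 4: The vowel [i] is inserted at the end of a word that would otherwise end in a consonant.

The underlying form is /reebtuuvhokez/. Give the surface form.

Rule 1 (regressive voicing assimilation): /b/ precedes the voiceless obstruent /t/, so it devoices to [p] by assimilation. /v/ precedes the voiceless obstruent /h/, so it devoices to [f] by assimilation. /reebtuuvhokez/ → reeptuufhokez.
Rule 2 (high vowel syncope): no segment meets the environment; /reeptuufhokez/ is unchanged.
Rule 3 (stop-cluster a-epenthesis): /p/ and /t/ form a stop–stop cluster, so [a] is inserted between them. /reeptuufhokez/ → reepatuufhokez.
Rule 4 (final i-epenthesis): the form ends in the consonant /z/, so [i] is inserted word-finally. /reepatuufhokez/ → reepatuufhokezi.

reepatuufhokezi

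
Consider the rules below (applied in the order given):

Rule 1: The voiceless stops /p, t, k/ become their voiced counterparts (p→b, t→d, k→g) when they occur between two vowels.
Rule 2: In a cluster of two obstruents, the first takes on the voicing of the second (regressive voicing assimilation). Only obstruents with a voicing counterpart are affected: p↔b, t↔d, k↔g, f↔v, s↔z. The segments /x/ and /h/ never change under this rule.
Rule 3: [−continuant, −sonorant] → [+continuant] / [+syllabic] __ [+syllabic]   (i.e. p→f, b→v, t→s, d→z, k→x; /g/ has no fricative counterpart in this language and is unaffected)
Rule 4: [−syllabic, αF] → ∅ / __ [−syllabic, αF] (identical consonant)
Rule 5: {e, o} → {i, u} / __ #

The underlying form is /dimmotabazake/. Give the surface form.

Rule 1 (intervocalic voicing): /t/ is a voiceless stop between vowels /o/ and /a/, so it voices to [d]. /k/ is a voiceless stop between vowels /a/ and /e/, so it voices to [g]. /dimmotabazake/ → dimmodabazage.
Rule 2 (regressive voicing assimilation): no segment meets the environment; /dimmodabazage/ is unchanged.
Rule 3 (intervocalic spirantization): /d/ is a stop between vowels /o/ and /a/, so it spirantizes to the fricative [z]. /b/ is a stop between vowels /a/ and /a/, so it spirantizes to the fricative [v]. /dimmodabazage/ → dimmozavazage.
Rule 4 (degemination): /mm/ is a geminate; the first /m/ deletes. /dimmozavazage/ → dimozavazage.
Rule 5 (final vowel raising): /e/ is a mid vowel in word-final position, so it raises to [i]. /dimozavazage/ → dimozavazagi.

dimozavazagi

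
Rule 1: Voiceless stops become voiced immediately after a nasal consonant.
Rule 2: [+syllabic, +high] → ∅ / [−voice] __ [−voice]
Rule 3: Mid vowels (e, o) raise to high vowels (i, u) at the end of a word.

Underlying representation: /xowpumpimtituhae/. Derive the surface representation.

xowpumbimdithai

Rule 1 (post-nasal voicing): /p/ is a voiceless stop immediately after the nasal /m/, so it voices to [b]. /t/ is a voiceless stop immediately after the nasal /m/, so it voices to [d]. /xowpumpimtituhae/ → xowpumbimdituhae.
Rule 2 (high vowel syncope): /u/ is a high vowel flanked by voiceless consonants /t/ and /h/, so it deletes. /xowpumbimdituhae/ → xowpumbimdithae.
Rule 3 (final vowel raising): /e/ is a mid vowel in word-final position, so it raises to [i]. /xowpumbimdithae/ → xowpumbimdithai.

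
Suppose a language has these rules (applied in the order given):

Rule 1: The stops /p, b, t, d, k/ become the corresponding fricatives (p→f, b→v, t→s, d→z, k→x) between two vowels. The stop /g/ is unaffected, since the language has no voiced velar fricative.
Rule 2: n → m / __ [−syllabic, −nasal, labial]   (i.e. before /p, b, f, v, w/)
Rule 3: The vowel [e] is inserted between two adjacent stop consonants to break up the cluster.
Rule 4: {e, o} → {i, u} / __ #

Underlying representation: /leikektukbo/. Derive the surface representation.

leixeketukebu

Rule 1 (intervocalic spirantization): /k/ is a stop between vowels /i/ and /e/, so it spirantizes to the fricative [x]. /leikektukbo/ → leixektukbo.
Rule 2 (nasal place assimilation): no segment meets the environment; /leixektukbo/ is unchanged.
Rule 3 (stop-cluster e-epenthesis): /k/ and /t/ form a stop–stop cluster, so [e] is inserted between them. /k/ and /b/ form a stop–stop cluster, so [e] is inserted between them. /leixektukbo/ → leixeketukebo.
Rule 4 (final vowel raising): /o/ is a mid vowel in word-final position, so it raises to [u]. /leixeketukebo/ → leixeketukebu.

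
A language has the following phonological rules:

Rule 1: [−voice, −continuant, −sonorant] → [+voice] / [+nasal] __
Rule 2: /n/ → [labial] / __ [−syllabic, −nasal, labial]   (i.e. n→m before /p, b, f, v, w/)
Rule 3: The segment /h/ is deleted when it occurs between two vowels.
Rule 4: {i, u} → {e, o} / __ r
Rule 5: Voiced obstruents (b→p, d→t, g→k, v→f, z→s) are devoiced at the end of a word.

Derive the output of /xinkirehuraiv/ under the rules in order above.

Rule 1 (post-nasal voicing): /k/ is a voiceless stop immediately after the nasal /n/, so it voices to [g]. /xinkirehuraiv/ → xingirehuraiv.
Rule 2 (nasal place assimilation): no segment meets the environment; /xingirehuraiv/ is unchanged.
Rule 3 (intervocalic h-deletion): /h/ occurs between vowels /e/ and /u/, so it deletes. /xingirehuraiv/ → xingireuraiv.
Rule 4 (pre-rhotic lowering): /i/ is a high vowel immediately before /r/, so it lowers to [e]. /u/ is a high vowel immediately before /r/, so it lowers to [o]. /xingireuraiv/ → xingereoraiv.
Rule 5 (final devoicing): /v/ is a voiced obstruent in word-final position, so it devoices to [f]. /xingereoraiv/ → xingereoraif.

xingereoraif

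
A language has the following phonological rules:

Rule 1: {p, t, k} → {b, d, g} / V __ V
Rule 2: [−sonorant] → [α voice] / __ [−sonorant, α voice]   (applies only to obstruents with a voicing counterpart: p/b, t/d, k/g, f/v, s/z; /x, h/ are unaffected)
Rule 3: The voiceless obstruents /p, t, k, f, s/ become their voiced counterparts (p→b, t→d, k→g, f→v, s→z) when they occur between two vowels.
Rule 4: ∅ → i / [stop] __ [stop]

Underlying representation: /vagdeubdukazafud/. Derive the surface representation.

Rule 1 (intervocalic voicing): /k/ is a voiceless stop between vowels /u/ and /a/, so it voices to [g]. /vagdeubdukazafud/ → vagdeubdugazafud.
Rule 2 (regressive voicing assimilation): no segment meets the environment; /vagdeubdugazafud/ is unchanged.
Rule 3 (intervocalic voicing): /f/ is a voiceless obstruent between vowels /a/ and /u/, so it voices to [v]. /vagdeubdugazafud/ → vagdeubdugazavud.
Rule 4 (stop-cluster i-epenthesis): /g/ and /d/ form a stop–stop cluster, so [i] is inserted between them. /b/ and /d/ form a stop–stop cluster, so [i] is inserted between them. /vagdeubdugazavud/ → vagideubidugazavud.

vagideubidugazavud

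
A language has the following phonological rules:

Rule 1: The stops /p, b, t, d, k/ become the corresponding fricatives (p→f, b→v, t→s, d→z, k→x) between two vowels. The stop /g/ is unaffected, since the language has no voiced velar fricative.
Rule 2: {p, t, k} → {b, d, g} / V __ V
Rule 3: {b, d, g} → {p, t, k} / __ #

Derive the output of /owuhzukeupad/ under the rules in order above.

owuhzuxeufat

Rule 1 (intervocalic spirantization): /k/ is a stop between vowels /u/ and /e/, so it spirantizes to the fricative [x]. /p/ is a stop between vowels /u/ and /a/, so it spirantizes to the fricative [f]. /owuhzukeupad/ → owuhzuxeufad.
Rule 2 (intervocalic voicing): no segment meets the environment; /owuhzuxeufad/ is unchanged.
Rule 3 (final devoicing): /d/ is a voiced stop in word-final position, so it devoices to [t]. /owuhzuxeufad/ → owuhzuxeufat.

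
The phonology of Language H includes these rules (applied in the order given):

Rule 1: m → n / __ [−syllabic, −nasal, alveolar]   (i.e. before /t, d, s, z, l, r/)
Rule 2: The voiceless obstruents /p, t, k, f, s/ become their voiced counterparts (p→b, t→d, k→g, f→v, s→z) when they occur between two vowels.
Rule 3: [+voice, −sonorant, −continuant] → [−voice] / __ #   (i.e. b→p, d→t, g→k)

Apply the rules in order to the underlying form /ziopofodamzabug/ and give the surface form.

Rule 1 (nasal place assimilation): /m/ precedes the alveolar consonant /z/, so it assimilates in place to [n]. /ziopofodamzabug/ → ziopofodanzabug.
Rule 2 (intervocalic voicing): /p/ is a voiceless obstruent between vowels /o/ and /o/, so it voices to [b]. /f/ is a voiceless obstruent between vowels /o/ and /o/, so it voices to [v]. /ziopofodanzabug/ → ziobovodanzabug.
Rule 3 (final devoicing): /g/ is a voiced stop in word-final position, so it devoices to [k]. /ziobovodanzabug/ → ziobovodanzabuk.

ziobovodanzabuk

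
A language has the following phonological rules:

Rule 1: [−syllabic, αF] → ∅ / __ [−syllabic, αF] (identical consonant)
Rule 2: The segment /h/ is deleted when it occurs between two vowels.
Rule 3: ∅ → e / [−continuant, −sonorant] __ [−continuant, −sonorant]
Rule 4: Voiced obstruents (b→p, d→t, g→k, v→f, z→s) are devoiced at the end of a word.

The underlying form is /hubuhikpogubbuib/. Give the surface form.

Rule 1 (degemination): /bb/ is a geminate; the first /b/ deletes. /hubuhikpogubbuib/ → hubuhikpogubuib.
Rule 2 (intervocalic h-deletion): /h/ occurs between vowels /u/ and /i/, so it deletes. /hubuhikpogubuib/ → hubuikpogubuib.
Rule 3 (stop-cluster e-epenthesis): /k/ and /p/ form a stop–stop cluster, so [e] is inserted between them. /hubuikpogubuib/ → hubuikepogubuib.
Rule 4 (final devoicing): /b/ is a voiced obstruent in word-final position, so it devoices to [p]. /hubuikepogubuib/ → hubuikepogubuip.

hubuikepogubuip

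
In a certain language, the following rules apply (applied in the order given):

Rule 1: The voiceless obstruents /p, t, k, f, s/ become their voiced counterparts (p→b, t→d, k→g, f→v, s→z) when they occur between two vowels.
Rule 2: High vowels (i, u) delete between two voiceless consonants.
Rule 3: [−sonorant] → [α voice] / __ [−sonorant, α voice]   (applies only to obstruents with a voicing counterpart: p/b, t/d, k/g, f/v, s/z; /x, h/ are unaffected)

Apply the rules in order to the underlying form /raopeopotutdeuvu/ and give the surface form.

raobeoboduddeuvu

Rule 1 (intervocalic voicing): /p/ is a voiceless obstruent between vowels /o/ and /e/, so it voices to [b]. /p/ is a voiceless obstruent between vowels /o/ and /o/, so it voices to [b]. /t/ is a voiceless obstruent between vowels /o/ and /u/, so it voices to [d]. /raopeopotutdeuvu/ → raobeobodutdeuvu.
Rule 2 (high vowel syncope): no segment meets the environment; /raobeobodutdeuvu/ is unchanged.
Rule 3 (regressive voicing assimilation): /t/ precedes the voiced obstruent /d/, so it voices to [d] by assimilation. /raobeobodutdeuvu/ → raobeoboduddeuvu.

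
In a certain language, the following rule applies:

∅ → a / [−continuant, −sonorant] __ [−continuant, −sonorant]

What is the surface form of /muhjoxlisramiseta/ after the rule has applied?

No segment of /muhjoxlisramiseta/ meets the structural description of the rule, so the form surfaces unchanged.

muhjoxlisramiseta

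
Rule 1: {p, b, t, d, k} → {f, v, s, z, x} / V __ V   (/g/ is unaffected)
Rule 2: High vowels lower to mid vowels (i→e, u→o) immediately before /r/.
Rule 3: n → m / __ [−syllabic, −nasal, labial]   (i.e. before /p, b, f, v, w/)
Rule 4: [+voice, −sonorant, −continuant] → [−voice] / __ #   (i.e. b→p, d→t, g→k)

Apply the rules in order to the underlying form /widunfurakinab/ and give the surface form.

Rule 1 (intervocalic spirantization): /d/ is a stop between vowels /i/ and /u/, so it spirantizes to the fricative [z]. /k/ is a stop between vowels /a/ and /i/, so it spirantizes to the fricative [x]. /widunfurakinab/ → wizunfuraxinab.
Rule 2 (pre-rhotic lowering): /u/ is a high vowel immediately before /r/, so it lowers to [o]. /wizunfuraxinab/ → wizunforaxinab.
Rule 3 (nasal place assimilation): /n/ precedes the labial consonant /f/, so it assimilates in place to [m]. /wizunforaxinab/ → wizumforaxinab.
Rule 4 (final devoicing): /b/ is a voiced stop in word-final position, so it devoices to [p]. /wizumforaxinab/ → wizumforaxinap.

wizumforaxinap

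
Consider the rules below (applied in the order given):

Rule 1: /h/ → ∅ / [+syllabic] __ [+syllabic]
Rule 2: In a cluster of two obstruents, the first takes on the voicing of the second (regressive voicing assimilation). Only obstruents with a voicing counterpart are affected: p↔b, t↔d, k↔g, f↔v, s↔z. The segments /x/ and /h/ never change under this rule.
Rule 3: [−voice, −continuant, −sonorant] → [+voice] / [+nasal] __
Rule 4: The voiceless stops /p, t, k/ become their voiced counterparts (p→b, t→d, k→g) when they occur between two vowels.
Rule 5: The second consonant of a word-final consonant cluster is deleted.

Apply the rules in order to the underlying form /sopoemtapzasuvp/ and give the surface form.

Rule 1 (intervocalic h-deletion): no segment meets the environment; /sopoemtapzasuvp/ is unchanged.
Rule 2 (regressive voicing assimilation): /p/ precedes the voiced obstruent /z/, so it voices to [b] by assimilation. /v/ precedes the voiceless obstruent /p/, so it devoices to [f] by assimilation. /sopoemtapzasuvp/ → sopoemtabzasufp.
Rule 3 (post-nasal voicing): /t/ is a voiceless stop immediately after the nasal /m/, so it voices to [d]. /sopoemtabzasufp/ → sopoemdabzasufp.
Rule 4 (intervocalic voicing): /p/ is a voiceless stop between vowels /o/ and /o/, so it voices to [b]. /sopoemdabzasufp/ → soboemdabzasufp.
Rule 5 (final cluster simplification): /p/ is the second consonant of a word-final cluster /fp/, so it deletes. /soboemdabzasufp/ → soboemdabzasuf.

soboemdabzasuf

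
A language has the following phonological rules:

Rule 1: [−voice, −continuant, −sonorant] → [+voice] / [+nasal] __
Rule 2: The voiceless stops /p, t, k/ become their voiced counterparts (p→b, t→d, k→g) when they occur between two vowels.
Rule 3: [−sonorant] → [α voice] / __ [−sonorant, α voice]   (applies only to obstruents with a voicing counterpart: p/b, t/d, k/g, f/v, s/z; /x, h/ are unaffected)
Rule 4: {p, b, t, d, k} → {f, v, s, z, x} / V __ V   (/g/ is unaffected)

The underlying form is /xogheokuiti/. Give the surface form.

Rule 1 (post-nasal voicing): no segment meets the environment; /xogheokuiti/ is unchanged.
Rule 2 (intervocalic voicing): /k/ is a voiceless stop between vowels /o/ and /u/, so it voices to [g]. /t/ is a voiceless stop between vowels /i/ and /i/, so it voices to [d]. /xogheokuiti/ → xogheoguidi.
Rule 3 (regressive voicing assimilation): /g/ precedes the voiceless obstruent /h/, so it devoices to [k] by assimilation. /xogheoguidi/ → xokheoguidi.
Rule 4 (intervocalic spirantization): /d/ is a stop between vowels /i/ and /i/, so it spirantizes to the fricative [z]. /xokheoguidi/ → xokheoguizi.

xokheoguizi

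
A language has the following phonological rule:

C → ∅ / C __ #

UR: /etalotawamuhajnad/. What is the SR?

No segment of /etalotawamuhajnad/ meets the structural description of the rule, so the form surfaces unchanged.

etalotawamuhajnad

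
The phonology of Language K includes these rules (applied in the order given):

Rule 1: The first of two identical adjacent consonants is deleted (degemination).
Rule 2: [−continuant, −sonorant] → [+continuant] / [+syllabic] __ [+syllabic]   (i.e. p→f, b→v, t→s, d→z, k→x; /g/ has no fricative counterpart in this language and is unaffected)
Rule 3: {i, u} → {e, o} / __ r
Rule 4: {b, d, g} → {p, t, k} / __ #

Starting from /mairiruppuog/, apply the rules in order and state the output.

Rule 1 (degemination): /pp/ is a geminate; the first /p/ deletes. /mairiruppuog/ → mairirupuog.
Rule 2 (intervocalic spirantization): /p/ is a stop between vowels /u/ and /u/, so it spirantizes to the fricative [f]. /mairirupuog/ → mairirufuog.
Rule 3 (pre-rhotic lowering): /i/ is a high vowel immediately before /r/, so it lowers to [e]. /i/ is a high vowel immediately before /r/, so it lowers to [e]. /mairirufuog/ → maererufuog.
Rule 4 (final devoicing): /g/ is a voiced stop in word-final position, so it devoices to [k]. /maererufuog/ → maererufuok.

maererufuok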